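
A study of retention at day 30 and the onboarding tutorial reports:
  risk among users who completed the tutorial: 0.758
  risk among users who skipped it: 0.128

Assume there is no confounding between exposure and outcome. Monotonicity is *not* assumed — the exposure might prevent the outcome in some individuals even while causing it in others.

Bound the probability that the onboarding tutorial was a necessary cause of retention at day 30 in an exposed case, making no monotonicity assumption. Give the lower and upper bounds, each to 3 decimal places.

Let p₁ = 0.758, p₀ = 0.128.
Under exogeneity alone the bounds on PN are max{0,(p₁−p₀)/p₁} ≤ PN ≤ min{1,(1−p₀)/p₁}.
  lower = (p₁ − p₀)/p₁ = 0.63 / 0.758 ≈ 0.8311
  upper = min{1, (1 − p₀)/p₁} = 0.872 / 0.758 ≈ 1.1504 → capped at 1

0.831 ≤ PN ≤ 1.000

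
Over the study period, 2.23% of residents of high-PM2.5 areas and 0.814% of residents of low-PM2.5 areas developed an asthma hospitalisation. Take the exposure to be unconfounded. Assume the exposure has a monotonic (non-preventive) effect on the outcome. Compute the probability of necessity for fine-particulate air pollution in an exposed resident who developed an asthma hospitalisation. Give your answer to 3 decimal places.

p₁ = 0.0223, p₀ = 0.00814.
Under exogeneity and monotonicity, PN = (p₁ − p₀) / p₁.
PN = (0.0223 − 0.00814) / 0.0223 = 0.01416 / 0.0223 ≈ 0.6350

PN ≈ 0.635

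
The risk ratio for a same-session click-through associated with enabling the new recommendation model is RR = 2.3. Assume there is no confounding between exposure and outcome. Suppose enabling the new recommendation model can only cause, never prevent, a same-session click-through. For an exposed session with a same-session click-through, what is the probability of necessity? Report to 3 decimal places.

PN ≈ 0.565

Under exogeneity and monotonicity, PN = (RR − 1) / RR = 1 − 1/RR.
PN = (2.3 − 1) / 2.3 = 1.3 / 2.3 ≈ 0.5652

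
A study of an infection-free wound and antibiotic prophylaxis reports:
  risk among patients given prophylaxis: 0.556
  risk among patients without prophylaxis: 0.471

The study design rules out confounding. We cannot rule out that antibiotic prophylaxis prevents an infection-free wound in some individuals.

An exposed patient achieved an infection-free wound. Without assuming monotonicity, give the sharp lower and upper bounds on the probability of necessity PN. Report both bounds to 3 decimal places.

0.153 ≤ PN ≤ 0.951

Let p₁ = 0.556, p₀ = 0.471.
Under exogeneity alone the bounds on PN are max{0,(p₁−p₀)/p₁} ≤ PN ≤ min{1,(1−p₀)/p₁}.
  lower = (p₁ − p₀)/p₁ = 0.085 / 0.556 ≈ 0.1529
  upper = min{1, (1 − p₀)/p₁} = 0.529 / 0.556 ≈ 0.9514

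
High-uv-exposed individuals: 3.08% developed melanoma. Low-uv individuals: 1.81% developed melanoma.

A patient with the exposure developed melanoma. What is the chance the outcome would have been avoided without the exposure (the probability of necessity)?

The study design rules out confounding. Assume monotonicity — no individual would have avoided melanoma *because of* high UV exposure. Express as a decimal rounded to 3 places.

PN ≈ 0.412

p₁ = 0.0308, p₀ = 0.0181.
Under exogeneity and monotonicity, PN = (p₁ − p₀) / p₁.
PN = (0.0308 − 0.0181) / 0.0308 = 0.0127 / 0.0308 ≈ 0.4123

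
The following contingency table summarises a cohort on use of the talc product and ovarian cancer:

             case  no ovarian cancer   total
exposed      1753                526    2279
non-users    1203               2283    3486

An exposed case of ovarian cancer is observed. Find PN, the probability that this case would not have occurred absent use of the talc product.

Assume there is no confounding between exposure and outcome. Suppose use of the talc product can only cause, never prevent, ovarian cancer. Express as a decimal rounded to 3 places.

p₁ = P(outcome | exposed) = 1753/2279 = 0.7692
p₀ = P(outcome | unexposed) = 1203/3486 = 0.34509
Under exogeneity and monotonicity, PN = (p₁ − p₀)/p₁.
PN = (0.7692 − 0.34509) / 0.7692 ≈ 0.5514

PN ≈ 0.551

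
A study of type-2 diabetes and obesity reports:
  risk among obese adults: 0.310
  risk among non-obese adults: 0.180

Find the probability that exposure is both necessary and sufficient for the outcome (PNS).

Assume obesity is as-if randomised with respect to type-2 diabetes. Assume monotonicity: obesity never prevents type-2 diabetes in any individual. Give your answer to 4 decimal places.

PNS ≈ 0.1300

Let p₁ = 0.31, p₀ = 0.18.
Under exogeneity and monotonicity, PNS = p₁ − p₀.
PNS = 0.31 − 0.18 = 0.13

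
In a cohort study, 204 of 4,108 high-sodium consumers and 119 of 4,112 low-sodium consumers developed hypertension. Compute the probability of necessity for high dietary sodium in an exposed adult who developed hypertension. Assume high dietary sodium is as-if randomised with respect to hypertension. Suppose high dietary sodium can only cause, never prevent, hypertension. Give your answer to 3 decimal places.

p₁ = P(outcome | exposed) = 204/4108 = 0.049659
p₀ = P(outcome | unexposed) = 119/4112 = 0.02894
Under exogeneity and monotonicity, PN = (p₁ − p₀) / p₁.
PN = (0.049659 − 0.02894) / 0.049659 = 0.02072 / 0.049659 ≈ 0.4172

PN ≈ 0.417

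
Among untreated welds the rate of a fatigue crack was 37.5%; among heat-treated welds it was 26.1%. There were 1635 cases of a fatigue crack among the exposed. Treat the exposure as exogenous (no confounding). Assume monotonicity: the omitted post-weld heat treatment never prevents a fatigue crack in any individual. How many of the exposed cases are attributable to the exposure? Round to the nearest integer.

about 497 cases

p₁ = 0.375, p₀ = 0.261.
PN = (p₁ − p₀)/p₁ = (0.375 − 0.261) / 0.375 ≈ 0.30400.
Attributable cases ≈ PN × (exposed cases) = 0.30400 × 1635 ≈ 497.04.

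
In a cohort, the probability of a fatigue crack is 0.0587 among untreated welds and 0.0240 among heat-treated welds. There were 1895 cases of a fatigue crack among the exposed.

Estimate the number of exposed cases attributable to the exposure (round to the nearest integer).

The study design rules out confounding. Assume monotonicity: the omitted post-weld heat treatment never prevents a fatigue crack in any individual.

Let p₁ = 0.0587, p₀ = 0.024.
PN = (p₁ − p₀)/p₁ = (0.0587 − 0.024) / 0.0587 ≈ 0.59114.
Attributable cases ≈ PN × (exposed cases) = 0.59114 × 1895 ≈ 1120.21.

about 1120 cases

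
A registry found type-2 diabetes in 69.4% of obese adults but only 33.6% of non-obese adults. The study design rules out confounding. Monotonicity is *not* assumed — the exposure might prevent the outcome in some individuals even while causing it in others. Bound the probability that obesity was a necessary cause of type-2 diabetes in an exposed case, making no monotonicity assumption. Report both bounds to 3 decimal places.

p₁ = 0.694, p₀ = 0.336.
Under exogeneity alone the bounds on PN are max{0,(p₁−p₀)/p₁} ≤ PN ≤ min{1,(1−p₀)/p₁}.
  lower = (p₁ − p₀)/p₁ = 0.358 / 0.694 ≈ 0.5159
  upper = min{1, (1 − p₀)/p₁} = 0.664 / 0.694 ≈ 0.9568

0.516 ≤ PN ≤ 0.957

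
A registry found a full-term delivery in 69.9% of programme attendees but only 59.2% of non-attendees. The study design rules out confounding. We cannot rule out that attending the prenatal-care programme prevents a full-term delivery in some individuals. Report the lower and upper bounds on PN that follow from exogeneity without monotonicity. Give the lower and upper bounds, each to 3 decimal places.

0.153 ≤ PN ≤ 0.584

p₁ = 0.699, p₀ = 0.592.
Under exogeneity alone the bounds on PN are max{0,(p₁−p₀)/p₁} ≤ PN ≤ min{1,(1−p₀)/p₁}.
  lower = (p₁ − p₀)/p₁ = 0.107 / 0.699 ≈ 0.1531
  upper = min{1, (1 − p₀)/p₁} = 0.408 / 0.699 ≈ 0.5837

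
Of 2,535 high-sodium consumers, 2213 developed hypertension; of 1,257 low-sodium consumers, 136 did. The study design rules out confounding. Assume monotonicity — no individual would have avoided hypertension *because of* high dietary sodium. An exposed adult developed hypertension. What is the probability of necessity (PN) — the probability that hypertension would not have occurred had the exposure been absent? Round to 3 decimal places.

p₁ = P(outcome | exposed) = 2213/2535 = 0.87298
p₀ = P(outcome | unexposed) = 136/1257 = 0.10819
Under exogeneity and monotonicity, PN = (p₁ − p₀) / p₁.
PN = (0.87298 − 0.10819) / 0.87298 = 0.76478 / 0.87298 ≈ 0.8761

PN ≈ 0.876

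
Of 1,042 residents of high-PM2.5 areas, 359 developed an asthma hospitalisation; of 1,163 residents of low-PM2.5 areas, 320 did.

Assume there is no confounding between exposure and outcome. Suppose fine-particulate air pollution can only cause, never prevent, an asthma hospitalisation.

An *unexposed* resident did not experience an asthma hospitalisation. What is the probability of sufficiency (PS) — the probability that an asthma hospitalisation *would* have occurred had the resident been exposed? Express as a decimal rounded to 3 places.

p₁ = P(outcome | exposed) = 359/1042 = 0.34453
p₀ = P(outcome | unexposed) = 320/1163 = 0.27515
Under exogeneity and monotonicity, PS = (p₁ − p₀) / (1 − p₀).
PS = (0.34453 − 0.27515) / (1 − 0.27515) = 0.069379 / 0.72485 ≈ 0.0957

PS ≈ 0.096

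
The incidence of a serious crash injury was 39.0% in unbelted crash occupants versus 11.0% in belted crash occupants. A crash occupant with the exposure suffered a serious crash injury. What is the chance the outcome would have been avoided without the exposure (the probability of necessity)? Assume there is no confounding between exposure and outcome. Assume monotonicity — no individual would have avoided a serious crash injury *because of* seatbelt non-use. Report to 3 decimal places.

p₁ = 0.39, p₀ = 0.11.
Under exogeneity and monotonicity, PN = (p₁ − p₀) / p₁.
PN = (0.39 − 0.11) / 0.39 = 0.28 / 0.39 ≈ 0.7179

PN ≈ 0.718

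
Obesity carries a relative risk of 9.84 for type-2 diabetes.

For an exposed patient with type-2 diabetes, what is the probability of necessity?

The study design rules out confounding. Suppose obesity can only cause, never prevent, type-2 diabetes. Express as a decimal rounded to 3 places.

PN ≈ 0.898

Under exogeneity and monotonicity, PN = (RR − 1) / RR = 1 − 1/RR.
PN = (9.84 − 1) / 9.84 = 8.84 / 9.84 ≈ 0.8984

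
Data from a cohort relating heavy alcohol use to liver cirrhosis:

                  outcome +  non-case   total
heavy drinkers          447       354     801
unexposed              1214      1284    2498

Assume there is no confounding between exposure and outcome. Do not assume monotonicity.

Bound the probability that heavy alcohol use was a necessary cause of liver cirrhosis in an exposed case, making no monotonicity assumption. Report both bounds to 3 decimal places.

p₁ = P(outcome | exposed) = 447/801 = 0.55805
p₀ = P(outcome | unexposed) = 1214/2498 = 0.48599
Under exogeneity alone the bounds on PN are max{0,(p₁−p₀)/p₁} ≤ PN ≤ min{1,(1−p₀)/p₁}.
  lower = (p₁ − p₀)/p₁ = 0.072064 / 0.55805 ≈ 0.1291
  upper = min{1, (1 − p₀)/p₁} = 0.51401 / 0.55805 ≈ 0.9211

0.129 ≤ PN ≤ 0.921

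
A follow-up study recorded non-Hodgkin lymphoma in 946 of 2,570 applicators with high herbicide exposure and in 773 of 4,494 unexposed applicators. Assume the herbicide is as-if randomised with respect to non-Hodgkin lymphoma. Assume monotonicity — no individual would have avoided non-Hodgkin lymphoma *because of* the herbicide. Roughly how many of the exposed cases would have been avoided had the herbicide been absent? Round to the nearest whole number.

p₁ = P(outcome | exposed) = 946/2570 = 0.36809
p₀ = P(outcome | unexposed) = 773/4494 = 0.17201
PN = (p₁ − p₀)/p₁ = (0.36809 − 0.17201) / 0.36809 ≈ 0.53271.
Attributable cases ≈ PN × (exposed cases) = 0.53271 × 946 ≈ 503.94.

about 504 cases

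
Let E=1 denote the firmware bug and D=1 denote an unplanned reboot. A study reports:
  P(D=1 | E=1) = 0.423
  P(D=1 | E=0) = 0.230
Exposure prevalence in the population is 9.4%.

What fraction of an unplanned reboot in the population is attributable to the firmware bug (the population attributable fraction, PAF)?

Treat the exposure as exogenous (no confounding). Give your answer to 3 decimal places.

PAF ≈ 0.073

Let p₁ = 0.423, p₀ = 0.23.
Overall risk P(Y=1) = π·p₁ + (1−π)·p₀ = 0.094×0.423 + 0.906×0.23 = 0.24814.
Under exogeneity, PAF = [P(Y=1) − p₀] / P(Y=1).
PAF = (0.24814 − 0.23) / 0.24814 ≈ 0.0731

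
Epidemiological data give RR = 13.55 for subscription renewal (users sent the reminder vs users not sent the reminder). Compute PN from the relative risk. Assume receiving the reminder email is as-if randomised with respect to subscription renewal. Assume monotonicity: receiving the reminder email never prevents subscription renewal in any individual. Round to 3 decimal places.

PN ≈ 0.926

Under exogeneity and monotonicity, PN = (RR − 1) / RR = 1 − 1/RR.
PN = (13.55 − 1) / 13.55 = 12.55 / 13.55 ≈ 0.9262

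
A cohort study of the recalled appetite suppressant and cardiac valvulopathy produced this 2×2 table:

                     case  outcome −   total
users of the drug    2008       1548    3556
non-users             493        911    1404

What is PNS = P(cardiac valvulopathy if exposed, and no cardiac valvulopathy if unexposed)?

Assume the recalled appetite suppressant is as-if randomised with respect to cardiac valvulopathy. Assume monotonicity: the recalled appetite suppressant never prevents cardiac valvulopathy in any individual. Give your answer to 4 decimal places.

p₁ = P(outcome | exposed) = 2008/3556 = 0.56468
p₀ = P(outcome | unexposed) = 493/1404 = 0.35114
Under exogeneity and monotonicity, PNS = p₁ − p₀.
PNS = 0.56468 − 0.35114 = 0.21354

PNS ≈ 0.2135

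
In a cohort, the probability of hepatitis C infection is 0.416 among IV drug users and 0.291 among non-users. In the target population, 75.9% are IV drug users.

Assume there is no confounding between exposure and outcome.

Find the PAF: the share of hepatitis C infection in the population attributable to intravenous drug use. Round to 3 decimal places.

Let p₁ = 0.416, p₀ = 0.291.
Overall risk P(Y=1) = π·p₁ + (1−π)·p₀ = 0.759×0.416 + 0.241×0.291 = 0.38587.
Under exogeneity, PAF = [P(Y=1) − p₀] / P(Y=1).
PAF = (0.38587 − 0.291) / 0.38587 ≈ 0.2459

PAF ≈ 0.246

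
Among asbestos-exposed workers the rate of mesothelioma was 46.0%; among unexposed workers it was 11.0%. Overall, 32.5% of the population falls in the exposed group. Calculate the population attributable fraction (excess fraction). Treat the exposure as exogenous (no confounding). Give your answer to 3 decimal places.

p₁ = 0.46, p₀ = 0.11.
Overall risk P(Y=1) = π·p₁ + (1−π)·p₀ = 0.325×0.46 + 0.675×0.11 = 0.22375.
Under exogeneity, PAF = [P(Y=1) − p₀] / P(Y=1).
PAF = (0.22375 − 0.11) / 0.22375 ≈ 0.5084

PAF ≈ 0.508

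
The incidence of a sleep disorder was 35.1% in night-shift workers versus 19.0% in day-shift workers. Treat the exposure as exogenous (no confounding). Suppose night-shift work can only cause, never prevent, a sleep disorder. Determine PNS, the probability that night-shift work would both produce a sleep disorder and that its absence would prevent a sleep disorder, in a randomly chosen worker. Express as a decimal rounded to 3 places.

PNS ≈ 0.161

p₁ = 0.351, p₀ = 0.19.
Under exogeneity and monotonicity, PNS = p₁ − p₀.
PNS = 0.351 − 0.19 = 0.161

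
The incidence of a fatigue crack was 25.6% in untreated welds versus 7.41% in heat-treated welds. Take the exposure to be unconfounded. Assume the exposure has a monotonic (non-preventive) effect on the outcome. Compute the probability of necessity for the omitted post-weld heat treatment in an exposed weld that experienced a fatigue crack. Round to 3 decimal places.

PN ≈ 0.711

p₁ = 0.256, p₀ = 0.0741.
Under exogeneity and monotonicity, PN = (p₁ − p₀) / p₁.
PN = (0.256 − 0.0741) / 0.256 = 0.1819 / 0.256 ≈ 0.7105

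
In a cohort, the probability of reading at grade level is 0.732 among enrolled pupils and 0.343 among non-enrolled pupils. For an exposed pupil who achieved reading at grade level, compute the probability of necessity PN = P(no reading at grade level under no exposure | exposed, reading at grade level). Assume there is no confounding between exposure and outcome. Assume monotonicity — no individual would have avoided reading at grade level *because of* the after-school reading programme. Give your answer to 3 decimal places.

Let p₁ = 0.732, p₀ = 0.343.
Under exogeneity and monotonicity, PN = (p₁ − p₀) / p₁.
PN = (0.732 − 0.343) / 0.732 = 0.389 / 0.732 ≈ 0.5314

PN ≈ 0.531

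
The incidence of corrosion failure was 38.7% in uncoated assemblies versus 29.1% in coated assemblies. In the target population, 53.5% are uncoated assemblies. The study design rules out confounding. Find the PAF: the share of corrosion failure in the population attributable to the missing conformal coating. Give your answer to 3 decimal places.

p₁ = 0.387, p₀ = 0.291.
Overall risk P(Y=1) = π·p₁ + (1−π)·p₀ = 0.535×0.387 + 0.465×0.291 = 0.34236.
Under exogeneity, PAF = [P(Y=1) − p₀] / P(Y=1).
PAF = (0.34236 − 0.291) / 0.34236 ≈ 0.1500

PAF ≈ 0.150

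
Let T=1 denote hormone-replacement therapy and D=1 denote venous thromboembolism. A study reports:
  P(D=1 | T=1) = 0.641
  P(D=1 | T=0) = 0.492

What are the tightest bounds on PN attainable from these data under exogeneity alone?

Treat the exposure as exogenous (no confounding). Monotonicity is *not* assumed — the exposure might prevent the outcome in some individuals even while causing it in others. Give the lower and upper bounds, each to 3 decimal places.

0.232 ≤ PN ≤ 0.793

Let p₁ = 0.641, p₀ = 0.492.
Under exogeneity alone the bounds on PN are max{0,(p₁−p₀)/p₁} ≤ PN ≤ min{1,(1−p₀)/p₁}.
  lower = (p₁ − p₀)/p₁ = 0.149 / 0.641 ≈ 0.2324
  upper = min{1, (1 − p₀)/p₁} = 0.508 / 0.641 ≈ 0.7925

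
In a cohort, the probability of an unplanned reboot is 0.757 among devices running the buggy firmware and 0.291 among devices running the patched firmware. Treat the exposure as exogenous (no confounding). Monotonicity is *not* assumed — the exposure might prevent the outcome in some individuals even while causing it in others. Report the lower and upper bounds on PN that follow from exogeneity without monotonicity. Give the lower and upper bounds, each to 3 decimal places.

0.616 ≤ PN ≤ 0.937

Let p₁ = 0.757, p₀ = 0.291.
Under exogeneity alone the bounds on PN are max{0,(p₁−p₀)/p₁} ≤ PN ≤ min{1,(1−p₀)/p₁}.
  lower = (p₁ − p₀)/p₁ = 0.466 / 0.757 ≈ 0.6156
  upper = min{1, (1 − p₀)/p₁} = 0.709 / 0.757 ≈ 0.9366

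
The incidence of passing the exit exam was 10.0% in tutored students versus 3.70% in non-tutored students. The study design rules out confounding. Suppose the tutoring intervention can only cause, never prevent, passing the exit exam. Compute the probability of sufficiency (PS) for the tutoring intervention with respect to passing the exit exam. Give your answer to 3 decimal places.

p₁ = 0.1, p₀ = 0.037.
Under exogeneity and monotonicity, PS = (p₁ − p₀) / (1 − p₀).
PS = (0.1 − 0.037) / (1 − 0.037) = 0.063 / 0.963 ≈ 0.0654

PS ≈ 0.065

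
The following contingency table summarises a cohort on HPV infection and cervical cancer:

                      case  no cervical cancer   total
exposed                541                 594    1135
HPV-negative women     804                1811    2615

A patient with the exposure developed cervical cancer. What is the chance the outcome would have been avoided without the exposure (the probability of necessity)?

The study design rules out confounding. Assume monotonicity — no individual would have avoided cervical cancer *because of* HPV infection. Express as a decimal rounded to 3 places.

p₁ = P(outcome | exposed) = 541/1135 = 0.47665
p₀ = P(outcome | unexposed) = 804/2615 = 0.30746
Under exogeneity and monotonicity, PN = (p₁ − p₀)/p₁.
PN = (0.47665 − 0.30746) / 0.47665 ≈ 0.3550

PN ≈ 0.355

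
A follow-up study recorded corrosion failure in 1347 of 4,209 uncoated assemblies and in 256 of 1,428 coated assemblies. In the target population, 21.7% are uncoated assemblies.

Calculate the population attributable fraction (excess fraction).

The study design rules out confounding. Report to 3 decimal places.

p₁ = P(outcome | exposed) = 1347/4209 = 0.32003
p₀ = P(outcome | unexposed) = 256/1428 = 0.17927
Overall risk P(Y=1) = π·p₁ + (1−π)·p₀ = 0.217×0.32003 + 0.783×0.17927 = 0.20982.
Under exogeneity, PAF = [P(Y=1) − p₀] / P(Y=1).
PAF = (0.20982 − 0.17927) / 0.20982 ≈ 0.1456

PAF ≈ 0.146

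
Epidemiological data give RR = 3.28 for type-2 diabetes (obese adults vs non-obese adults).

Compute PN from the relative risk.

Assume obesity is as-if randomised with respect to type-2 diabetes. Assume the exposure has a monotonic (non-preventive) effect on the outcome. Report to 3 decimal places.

Under exogeneity and monotonicity, PN = (RR − 1) / RR = 1 − 1/RR.
PN = (3.28 − 1) / 3.28 = 2.28 / 3.28 ≈ 0.6951

PN ≈ 0.695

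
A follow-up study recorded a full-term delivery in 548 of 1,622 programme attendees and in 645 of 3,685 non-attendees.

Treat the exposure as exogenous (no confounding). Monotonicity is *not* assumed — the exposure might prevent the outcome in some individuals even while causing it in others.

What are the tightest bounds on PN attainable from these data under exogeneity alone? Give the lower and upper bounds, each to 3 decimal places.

0.482 ≤ PN ≤ 1.000

p₁ = P(outcome | exposed) = 548/1622 = 0.33785
p₀ = P(outcome | unexposed) = 645/3685 = 0.17503
Under exogeneity alone the bounds on PN are max{0,(p₁−p₀)/p₁} ≤ PN ≤ min{1,(1−p₀)/p₁}.
  lower = (p₁ − p₀)/p₁ = 0.16282 / 0.33785 ≈ 0.4819
  upper = min{1, (1 − p₀)/p₁} = 0.82497 / 0.33785 ≈ 2.4418 → capped at 1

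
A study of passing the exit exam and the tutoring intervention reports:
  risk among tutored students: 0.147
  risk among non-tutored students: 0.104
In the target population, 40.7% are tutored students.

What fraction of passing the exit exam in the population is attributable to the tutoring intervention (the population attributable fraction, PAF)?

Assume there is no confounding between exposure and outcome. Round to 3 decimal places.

Let p₁ = 0.147, p₀ = 0.104.
Overall risk P(Y=1) = π·p₁ + (1−π)·p₀ = 0.407×0.147 + 0.593×0.104 = 0.1215.
Under exogeneity, PAF = [P(Y=1) − p₀] / P(Y=1).
PAF = (0.1215 − 0.104) / 0.1215 ≈ 0.1440

PAF ≈ 0.144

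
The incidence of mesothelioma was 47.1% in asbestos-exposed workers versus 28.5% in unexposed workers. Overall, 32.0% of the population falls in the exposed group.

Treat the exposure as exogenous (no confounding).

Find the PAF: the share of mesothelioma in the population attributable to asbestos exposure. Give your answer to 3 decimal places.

PAF ≈ 0.173

p₁ = 0.471, p₀ = 0.285.
Overall risk P(Y=1) = π·p₁ + (1−π)·p₀ = 0.32×0.471 + 0.68×0.285 = 0.34452.
Under exogeneity, PAF = [P(Y=1) − p₀] / P(Y=1).
PAF = (0.34452 − 0.285) / 0.34452 ≈ 0.1728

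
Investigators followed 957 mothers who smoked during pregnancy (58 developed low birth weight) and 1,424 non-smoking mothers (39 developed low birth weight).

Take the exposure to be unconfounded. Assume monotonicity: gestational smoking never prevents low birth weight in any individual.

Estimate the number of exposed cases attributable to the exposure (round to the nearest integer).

about 32 cases

p₁ = P(outcome | exposed) = 58/957 = 0.060606
p₀ = P(outcome | unexposed) = 39/1424 = 0.027388
PN = (p₁ − p₀)/p₁ = (0.060606 − 0.027388) / 0.060606 ≈ 0.54810.
Attributable cases ≈ PN × (exposed cases) = 0.54810 × 58 ≈ 31.79.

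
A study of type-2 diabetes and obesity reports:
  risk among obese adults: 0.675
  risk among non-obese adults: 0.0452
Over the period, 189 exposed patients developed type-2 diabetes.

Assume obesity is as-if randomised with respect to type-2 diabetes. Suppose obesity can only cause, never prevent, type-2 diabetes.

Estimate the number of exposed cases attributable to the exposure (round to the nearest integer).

about 176 cases

Let p₁ = 0.675, p₀ = 0.0452.
PN = (p₁ − p₀)/p₁ = (0.675 − 0.0452) / 0.675 ≈ 0.93304.
Attributable cases ≈ PN × (exposed cases) = 0.93304 × 189 ≈ 176.34.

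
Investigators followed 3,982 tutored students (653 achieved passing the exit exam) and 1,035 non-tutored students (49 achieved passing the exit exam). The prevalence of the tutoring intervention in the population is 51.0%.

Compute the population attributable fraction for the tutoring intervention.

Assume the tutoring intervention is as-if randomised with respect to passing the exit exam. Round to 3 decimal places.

PAF ≈ 0.557

p₁ = P(outcome | exposed) = 653/3982 = 0.16399
p₀ = P(outcome | unexposed) = 49/1035 = 0.047343
Overall risk P(Y=1) = π·p₁ + (1−π)·p₀ = 0.51×0.16399 + 0.49×0.047343 = 0.10683.
Under exogeneity, PAF = [P(Y=1) − p₀] / P(Y=1).
PAF = (0.10683 − 0.047343) / 0.10683 ≈ 0.5568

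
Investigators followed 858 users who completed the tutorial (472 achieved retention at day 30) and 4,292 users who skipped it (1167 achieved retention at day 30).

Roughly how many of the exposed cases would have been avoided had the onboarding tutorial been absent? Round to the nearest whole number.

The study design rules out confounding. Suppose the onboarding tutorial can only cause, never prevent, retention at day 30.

p₁ = P(outcome | exposed) = 472/858 = 0.55012
p₀ = P(outcome | unexposed) = 1167/4292 = 0.2719
PN = (p₁ − p₀)/p₁ = (0.55012 − 0.2719) / 0.55012 ≈ 0.50574.
Attributable cases ≈ PN × (exposed cases) = 0.50574 × 472 ≈ 238.71.

about 239 cases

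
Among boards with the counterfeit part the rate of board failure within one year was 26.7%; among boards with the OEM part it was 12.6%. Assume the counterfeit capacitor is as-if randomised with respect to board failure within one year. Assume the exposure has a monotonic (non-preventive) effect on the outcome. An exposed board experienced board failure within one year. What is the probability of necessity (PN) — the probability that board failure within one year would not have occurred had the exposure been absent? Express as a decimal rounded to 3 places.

PN ≈ 0.528

p₁ = 0.267, p₀ = 0.126.
Under exogeneity and monotonicity, PN = (p₁ − p₀) / p₁.
PN = (0.267 − 0.126) / 0.267 = 0.141 / 0.267 ≈ 0.5281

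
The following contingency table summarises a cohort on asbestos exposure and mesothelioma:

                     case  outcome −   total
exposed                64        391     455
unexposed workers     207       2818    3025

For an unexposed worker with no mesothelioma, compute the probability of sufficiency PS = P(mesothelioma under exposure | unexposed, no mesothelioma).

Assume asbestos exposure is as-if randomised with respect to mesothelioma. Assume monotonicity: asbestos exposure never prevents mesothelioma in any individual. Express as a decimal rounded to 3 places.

PS ≈ 0.078

p₁ = P(outcome | exposed) = 64/455 = 0.14066
p₀ = P(outcome | unexposed) = 207/3025 = 0.06843
Under exogeneity and monotonicity, PS = (p₁ − p₀)/(1 − p₀).
PS = (0.14066 − 0.06843) / 0.93157 ≈ 0.0775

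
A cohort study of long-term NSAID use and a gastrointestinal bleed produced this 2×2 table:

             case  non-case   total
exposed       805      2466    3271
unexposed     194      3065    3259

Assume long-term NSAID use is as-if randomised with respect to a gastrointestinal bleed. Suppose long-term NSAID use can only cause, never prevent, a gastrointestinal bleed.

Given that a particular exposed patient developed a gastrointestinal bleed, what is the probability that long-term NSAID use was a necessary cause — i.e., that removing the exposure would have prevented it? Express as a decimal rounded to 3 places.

PN ≈ 0.758

p₁ = P(outcome | exposed) = 805/3271 = 0.2461
p₀ = P(outcome | unexposed) = 194/3259 = 0.059527
Under exogeneity and monotonicity, PN = (p₁ − p₀)/p₁.
PN = (0.2461 − 0.059527) / 0.2461 ≈ 0.7581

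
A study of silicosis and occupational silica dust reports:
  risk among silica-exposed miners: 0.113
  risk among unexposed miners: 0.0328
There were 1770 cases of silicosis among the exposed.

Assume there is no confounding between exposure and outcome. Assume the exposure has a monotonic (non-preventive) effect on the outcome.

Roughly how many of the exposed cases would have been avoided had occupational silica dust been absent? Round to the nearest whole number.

Let p₁ = 0.113, p₀ = 0.0328.
PN = (p₁ − p₀)/p₁ = (0.113 − 0.0328) / 0.113 ≈ 0.70973.
Attributable cases ≈ PN × (exposed cases) = 0.70973 × 1770 ≈ 1256.23.

about 1256 cases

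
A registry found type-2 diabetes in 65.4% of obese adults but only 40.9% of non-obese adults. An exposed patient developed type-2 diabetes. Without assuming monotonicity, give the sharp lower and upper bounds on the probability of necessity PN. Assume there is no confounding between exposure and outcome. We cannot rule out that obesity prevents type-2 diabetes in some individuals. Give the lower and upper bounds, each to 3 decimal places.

0.375 ≤ PN ≤ 0.904

p₁ = 0.654, p₀ = 0.409.
Under exogeneity alone the bounds on PN are max{0,(p₁−p₀)/p₁} ≤ PN ≤ min{1,(1−p₀)/p₁}.
  lower = (p₁ − p₀)/p₁ = 0.245 / 0.654 ≈ 0.3746
  upper = min{1, (1 − p₀)/p₁} = 0.591 / 0.654 ≈ 0.9037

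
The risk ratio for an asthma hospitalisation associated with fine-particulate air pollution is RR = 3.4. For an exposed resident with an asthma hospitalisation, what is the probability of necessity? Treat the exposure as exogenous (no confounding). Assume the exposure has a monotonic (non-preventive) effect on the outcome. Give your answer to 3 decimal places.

PN ≈ 0.706

Under exogeneity and monotonicity, PN = (RR − 1) / RR = 1 − 1/RR.
PN = (3.4 − 1) / 3.4 = 2.4 / 3.4 ≈ 0.7059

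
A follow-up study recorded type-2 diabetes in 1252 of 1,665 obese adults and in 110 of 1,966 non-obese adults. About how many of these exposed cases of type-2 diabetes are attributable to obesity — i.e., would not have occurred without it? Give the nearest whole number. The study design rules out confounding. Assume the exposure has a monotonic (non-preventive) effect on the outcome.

about 1159 cases

p₁ = P(outcome | exposed) = 1252/1665 = 0.75195
p₀ = P(outcome | unexposed) = 110/1966 = 0.055951
PN = (p₁ − p₀)/p₁ = (0.75195 − 0.055951) / 0.75195 ≈ 0.92559.
Attributable cases ≈ PN × (exposed cases) = 0.92559 × 1252 ≈ 1158.84.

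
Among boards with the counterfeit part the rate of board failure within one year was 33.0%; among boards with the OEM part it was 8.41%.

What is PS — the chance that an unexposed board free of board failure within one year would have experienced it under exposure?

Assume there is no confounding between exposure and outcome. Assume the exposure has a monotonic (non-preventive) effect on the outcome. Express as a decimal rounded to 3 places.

p₁ = 0.33, p₀ = 0.0841.
Under exogeneity and monotonicity, PS = (p₁ − p₀) / (1 − p₀).
PS = (0.33 − 0.0841) / (1 − 0.0841) = 0.2459 / 0.9159 ≈ 0.2685

PS ≈ 0.268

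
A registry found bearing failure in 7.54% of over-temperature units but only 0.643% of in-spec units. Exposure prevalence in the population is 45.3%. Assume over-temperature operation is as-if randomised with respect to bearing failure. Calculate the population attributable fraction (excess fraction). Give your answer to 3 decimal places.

PAF ≈ 0.829

p₁ = 0.0754, p₀ = 0.00643.
Overall risk P(Y=1) = π·p₁ + (1−π)·p₀ = 0.453×0.0754 + 0.547×0.00643 = 0.037673.
Under exogeneity, PAF = [P(Y=1) − p₀] / P(Y=1).
PAF = (0.037673 − 0.00643) / 0.037673 ≈ 0.8293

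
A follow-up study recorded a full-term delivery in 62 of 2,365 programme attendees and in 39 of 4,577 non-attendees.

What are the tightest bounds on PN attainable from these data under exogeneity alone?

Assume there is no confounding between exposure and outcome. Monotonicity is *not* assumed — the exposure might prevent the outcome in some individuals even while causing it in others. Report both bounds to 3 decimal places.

p₁ = P(outcome | exposed) = 62/2365 = 0.026216
p₀ = P(outcome | unexposed) = 39/4577 = 0.0085209
Under exogeneity alone the bounds on PN are max{0,(p₁−p₀)/p₁} ≤ PN ≤ min{1,(1−p₀)/p₁}.
  lower = (p₁ − p₀)/p₁ = 0.017695 / 0.026216 ≈ 0.6750
  upper = min{1, (1 − p₀)/p₁} = 0.99148 / 0.026216 ≈ 37.8201 → capped at 1

0.675 ≤ PN ≤ 1.000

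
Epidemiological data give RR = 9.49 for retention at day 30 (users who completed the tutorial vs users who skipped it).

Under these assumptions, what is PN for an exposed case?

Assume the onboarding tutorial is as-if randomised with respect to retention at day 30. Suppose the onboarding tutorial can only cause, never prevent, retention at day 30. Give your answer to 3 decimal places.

Under exogeneity and monotonicity, PN = (RR − 1) / RR = 1 − 1/RR.
PN = (9.49 − 1) / 9.49 = 8.49 / 9.49 ≈ 0.8946

PN ≈ 0.895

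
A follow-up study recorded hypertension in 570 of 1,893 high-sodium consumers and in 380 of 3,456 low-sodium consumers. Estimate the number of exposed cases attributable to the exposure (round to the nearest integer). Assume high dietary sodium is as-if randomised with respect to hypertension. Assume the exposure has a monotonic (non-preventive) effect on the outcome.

p₁ = P(outcome | exposed) = 570/1893 = 0.30111
p₀ = P(outcome | unexposed) = 380/3456 = 0.10995
PN = (p₁ − p₀)/p₁ = (0.30111 − 0.10995) / 0.30111 ≈ 0.63484.
Attributable cases ≈ PN × (exposed cases) = 0.63484 × 570 ≈ 361.86.

about 362 cases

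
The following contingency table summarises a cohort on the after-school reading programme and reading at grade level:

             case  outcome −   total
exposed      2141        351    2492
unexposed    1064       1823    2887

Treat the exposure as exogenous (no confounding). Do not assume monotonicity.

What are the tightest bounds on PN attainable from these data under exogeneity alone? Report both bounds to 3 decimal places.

0.571 ≤ PN ≤ 0.735

p₁ = P(outcome | exposed) = 2141/2492 = 0.85915
p₀ = P(outcome | unexposed) = 1064/2887 = 0.36855
Under exogeneity alone the bounds on PN are max{0,(p₁−p₀)/p₁} ≤ PN ≤ min{1,(1−p₀)/p₁}.
  lower = (p₁ − p₀)/p₁ = 0.4906 / 0.85915 ≈ 0.5710
  upper = min{1, (1 − p₀)/p₁} = 0.63145 / 0.85915 ≈ 0.7350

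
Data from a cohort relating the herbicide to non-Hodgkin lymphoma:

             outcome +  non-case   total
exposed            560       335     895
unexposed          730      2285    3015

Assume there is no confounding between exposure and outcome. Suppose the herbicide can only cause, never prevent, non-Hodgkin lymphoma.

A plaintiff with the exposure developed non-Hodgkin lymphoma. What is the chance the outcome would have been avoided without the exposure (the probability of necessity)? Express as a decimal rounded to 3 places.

p₁ = P(outcome | exposed) = 560/895 = 0.6257
p₀ = P(outcome | unexposed) = 730/3015 = 0.24212
Under exogeneity and monotonicity, PN = (p₁ − p₀)/p₁.
PN = (0.6257 − 0.24212) / 0.6257 ≈ 0.6130

PN ≈ 0.613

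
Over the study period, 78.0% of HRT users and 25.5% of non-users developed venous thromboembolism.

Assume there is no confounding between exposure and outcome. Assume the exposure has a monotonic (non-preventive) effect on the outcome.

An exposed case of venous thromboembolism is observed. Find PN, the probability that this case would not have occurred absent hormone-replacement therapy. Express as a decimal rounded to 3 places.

PN ≈ 0.673

p₁ = 0.78, p₀ = 0.255.
Under exogeneity and monotonicity, PN = (p₁ − p₀) / p₁.
PN = (0.78 − 0.255) / 0.78 = 0.525 / 0.78 ≈ 0.6731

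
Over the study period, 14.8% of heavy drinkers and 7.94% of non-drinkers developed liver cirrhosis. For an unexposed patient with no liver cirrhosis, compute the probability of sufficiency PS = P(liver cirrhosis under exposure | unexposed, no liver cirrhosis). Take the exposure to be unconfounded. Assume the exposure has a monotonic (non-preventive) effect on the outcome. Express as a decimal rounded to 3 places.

PS ≈ 0.075

p₁ = 0.148, p₀ = 0.0794.
Under exogeneity and monotonicity, PS = (p₁ − p₀) / (1 − p₀).
PS = (0.148 − 0.0794) / (1 − 0.0794) = 0.0686 / 0.9206 ≈ 0.0745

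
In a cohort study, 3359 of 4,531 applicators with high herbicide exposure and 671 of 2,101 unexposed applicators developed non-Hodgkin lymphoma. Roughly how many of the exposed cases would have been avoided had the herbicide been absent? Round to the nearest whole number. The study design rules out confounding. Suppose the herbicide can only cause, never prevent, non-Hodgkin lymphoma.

p₁ = P(outcome | exposed) = 3359/4531 = 0.74134
p₀ = P(outcome | unexposed) = 671/2101 = 0.31937
PN = (p₁ − p₀)/p₁ = (0.74134 − 0.31937) / 0.74134 ≈ 0.56920.
Attributable cases ≈ PN × (exposed cases) = 0.56920 × 3359 ≈ 1911.93.

about 1912 cases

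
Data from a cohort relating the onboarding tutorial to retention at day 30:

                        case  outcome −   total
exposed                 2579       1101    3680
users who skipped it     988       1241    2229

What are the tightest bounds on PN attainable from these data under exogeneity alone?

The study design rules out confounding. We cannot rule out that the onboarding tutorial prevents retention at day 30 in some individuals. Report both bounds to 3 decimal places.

p₁ = P(outcome | exposed) = 2579/3680 = 0.70082
p₀ = P(outcome | unexposed) = 988/2229 = 0.44325
Under exogeneity alone the bounds on PN are max{0,(p₁−p₀)/p₁} ≤ PN ≤ min{1,(1−p₀)/p₁}.
  lower = (p₁ − p₀)/p₁ = 0.25757 / 0.70082 ≈ 0.3675
  upper = min{1, (1 − p₀)/p₁} = 0.55675 / 0.70082 ≈ 0.7944

0.368 ≤ PN ≤ 0.794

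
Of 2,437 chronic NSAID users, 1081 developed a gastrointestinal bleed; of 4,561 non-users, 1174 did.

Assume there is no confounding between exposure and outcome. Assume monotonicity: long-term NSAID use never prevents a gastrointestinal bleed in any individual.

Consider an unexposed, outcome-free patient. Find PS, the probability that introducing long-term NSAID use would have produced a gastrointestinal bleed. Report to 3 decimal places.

PS ≈ 0.251

p₁ = P(outcome | exposed) = 1081/2437 = 0.44358
p₀ = P(outcome | unexposed) = 1174/4561 = 0.2574
Under exogeneity and monotonicity, PS = (p₁ − p₀) / (1 − p₀).
PS = (0.44358 − 0.2574) / (1 − 0.2574) = 0.18618 / 0.7426 ≈ 0.2507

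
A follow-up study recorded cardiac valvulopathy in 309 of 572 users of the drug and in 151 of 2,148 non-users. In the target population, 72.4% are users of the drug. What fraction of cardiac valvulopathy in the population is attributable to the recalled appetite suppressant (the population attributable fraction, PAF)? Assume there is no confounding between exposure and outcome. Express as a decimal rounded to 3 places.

p₁ = P(outcome | exposed) = 309/572 = 0.54021
p₀ = P(outcome | unexposed) = 151/2148 = 0.070298
Overall risk P(Y=1) = π·p₁ + (1−π)·p₀ = 0.724×0.54021 + 0.276×0.070298 = 0.41051.
Under exogeneity, PAF = [P(Y=1) − p₀] / P(Y=1).
PAF = (0.41051 − 0.070298) / 0.41051 ≈ 0.8288

PAF ≈ 0.829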